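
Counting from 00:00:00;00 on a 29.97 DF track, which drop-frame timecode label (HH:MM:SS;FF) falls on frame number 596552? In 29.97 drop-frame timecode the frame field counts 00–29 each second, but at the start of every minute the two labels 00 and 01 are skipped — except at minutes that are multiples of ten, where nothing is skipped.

05:31:44;28

Ten DF minutes hold 17982 frames, so frame 596552 lies in block 33 (frames 593406–611387) with 3146 frames into that block.
The block's first minute is 1800 frames and the rest 1798 each; 3146 frames reaches minute 1, so 33 × 18 + 1 × 2 = 596 labels have been skipped so far.
Adding those back, label number 596552 + 596 = 597148 at 30 labels/s is 19904 s + 28 f = 5 h 31 min 44 s frame 28, i.e. 05:31:44;28.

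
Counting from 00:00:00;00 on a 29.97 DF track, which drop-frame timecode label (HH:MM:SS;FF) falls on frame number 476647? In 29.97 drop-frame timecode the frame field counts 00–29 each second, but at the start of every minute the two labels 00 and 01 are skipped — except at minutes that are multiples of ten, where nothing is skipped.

Each 10-minute DF block holds 10 × 60 × 30 − 9 × 2 = 17982 frames. 476647 ÷ 17982 → 26 full blocks, remainder 9115.
Within the partial block the first minute is 1800 frames and each further minute 1798, so 5 further minute boundaries passed. Total skipped labels = 18 × 26 + 2 × 5 = 478.
Non-drop label index = 476647 + 478 = 477125; at 30 labels/s that is 04:25:04:05, i.e. DF 04:25:04;05.

04:25:04;05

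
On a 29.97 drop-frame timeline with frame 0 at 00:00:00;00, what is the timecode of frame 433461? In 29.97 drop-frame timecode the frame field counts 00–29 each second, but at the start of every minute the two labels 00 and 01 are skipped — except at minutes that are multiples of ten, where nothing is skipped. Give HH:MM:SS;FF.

04:01:03;05

Ten DF minutes hold 17982 frames, so frame 433461 lies in block 24 (frames 431568–449549) with 1893 frames into that block.
The block's first minute is 1800 frames and the rest 1798 each; 1893 frames reaches minute 1, so 24 × 18 + 1 × 2 = 434 labels have been skipped so far.
Adding those back, label number 433461 + 434 = 433895 at 30 labels/s is 14463 s + 5 f = 4 h 1 min 3 s frame 5, i.e. 04:01:03;05.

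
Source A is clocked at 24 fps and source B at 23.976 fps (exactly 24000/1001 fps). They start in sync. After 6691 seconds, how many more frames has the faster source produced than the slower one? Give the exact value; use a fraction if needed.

160584/1001 frames

A emits 24 × 6691 = 160584 frames; B emits 24000/1001 × 6691 = 160584000/1001.
Difference = 160584/1001 frames (≈ 160.4236); B is behind A.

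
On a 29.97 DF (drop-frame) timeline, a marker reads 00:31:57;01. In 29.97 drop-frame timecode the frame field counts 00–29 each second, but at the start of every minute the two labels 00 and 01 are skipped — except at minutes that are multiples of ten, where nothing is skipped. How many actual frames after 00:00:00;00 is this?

57455

Complete 10-minute blocks: 3, each 17982 frames → 53946.
Remaining 1 whole minute in the current block: 1800 + 0 × 1798 = 1800 frames.
Within the current minute: 57 × 30 + 1 − 2 = 1709 (labels ;00/;01 skipped at this minute). Total = 53946 + 1800 + 1709 = 57455.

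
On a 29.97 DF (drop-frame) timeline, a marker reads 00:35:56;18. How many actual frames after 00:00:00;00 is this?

As if non-drop at 30 labels/s: (0 × 3600 + 35 × 60 + 56) × 30 + 18 = 64698.
Minute boundaries passed: 35; those not divisible by 10: 35 − 3 = 32; dropped labels = 2 × 32 = 64.
Actual frame index = 64698 − 64 = 64634.

64634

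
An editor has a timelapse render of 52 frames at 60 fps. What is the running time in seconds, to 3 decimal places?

Running time = 52 × 1/60 = 13/15 s ≈ 0.867 s.

0.867 seconds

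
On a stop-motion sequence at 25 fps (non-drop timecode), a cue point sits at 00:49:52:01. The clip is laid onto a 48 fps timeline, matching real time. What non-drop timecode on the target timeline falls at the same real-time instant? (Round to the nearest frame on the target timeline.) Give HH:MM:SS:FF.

00:49:52:02

Source frame index: (0×3600 + 49×60 + 52) × 25 + 1 = 74801.
Real time: 74801 / (25) = 74801/25 s.
Target frame: (74801/25) × (48) = 3590448/25 ≈ 143617.920 → 143618.
At 48 labels/s: frame 143618 → 00:49:52:02.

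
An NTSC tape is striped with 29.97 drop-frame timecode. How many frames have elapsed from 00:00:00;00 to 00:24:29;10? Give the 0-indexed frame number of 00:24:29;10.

44036

Complete 10-minute blocks: 2, each 17982 frames → 35964.
Remaining 4 whole minutes in the current block: 1800 + 3 × 1798 = 7194 frames.
Within the current minute: 29 × 30 + 10 − 2 = 878 (labels ;00/;01 skipped at this minute). Total = 35964 + 7194 + 878 = 44036.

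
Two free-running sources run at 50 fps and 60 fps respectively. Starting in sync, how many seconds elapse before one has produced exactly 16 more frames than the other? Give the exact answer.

The gap grows by |60 − 50| = 10 frames per second.
Time for a 16-frame gap: 16 ÷ (10) = 1.6 s.

1.6 seconds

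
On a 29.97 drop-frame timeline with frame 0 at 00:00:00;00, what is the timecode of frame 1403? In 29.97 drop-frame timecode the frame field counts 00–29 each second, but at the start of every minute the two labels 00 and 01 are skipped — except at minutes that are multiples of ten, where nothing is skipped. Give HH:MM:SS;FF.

00:00:46;23

Each 10-minute DF block holds 10 × 60 × 30 − 9 × 2 = 17982 frames. 1403 ÷ 17982 → 0 full blocks, remainder 1403.
Within the partial block the first minute is 1800 frames and each further minute 1798, so 0 further minute boundaries passed. Total skipped labels = 18 × 0 + 2 × 0 = 0.
Non-drop label index = 1403 + 0 = 1403; at 30 labels/s that is 00:00:46:23, i.e. DF 00:00:46;23.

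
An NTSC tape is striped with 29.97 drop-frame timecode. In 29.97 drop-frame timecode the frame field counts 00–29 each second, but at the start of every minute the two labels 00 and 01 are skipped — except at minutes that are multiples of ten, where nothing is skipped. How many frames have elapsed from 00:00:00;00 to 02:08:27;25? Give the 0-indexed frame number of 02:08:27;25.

Complete 10-minute blocks: 12, each 17982 frames → 215784.
Remaining 8 whole minutes in the current block: 1800 + 7 × 1798 = 14386 frames.
Within the current minute: 27 × 30 + 25 − 2 = 833 (labels ;00/;01 skipped at this minute). Total = 215784 + 14386 + 833 = 231003.

231003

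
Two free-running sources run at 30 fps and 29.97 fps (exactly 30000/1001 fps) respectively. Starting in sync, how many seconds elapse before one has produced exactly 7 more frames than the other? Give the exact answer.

7007/30 seconds

The gap grows by |30000/1001 − 30| = 30/1001 frames per second.
Time for a 7-frame gap: 7 ÷ (30/1001) = 7007/30 s.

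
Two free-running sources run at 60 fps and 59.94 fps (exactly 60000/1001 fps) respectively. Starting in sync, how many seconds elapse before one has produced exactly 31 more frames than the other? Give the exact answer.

The gap grows by |60000/1001 − 60| = 60/1001 frames per second.
Time for a 31-frame gap: 31 ÷ (60/1001) = 31031/60 s.

31031/60 seconds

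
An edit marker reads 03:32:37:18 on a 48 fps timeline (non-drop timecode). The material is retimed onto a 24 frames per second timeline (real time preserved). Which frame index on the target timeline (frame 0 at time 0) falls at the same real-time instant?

frame 306177

Source frame index: (3×3600 + 32×60 + 37) × 48 + 18 = 612354.
Real time: 612354 / (48) = 102059/8 s.
Target frame: (102059/8) × (24) = 306177.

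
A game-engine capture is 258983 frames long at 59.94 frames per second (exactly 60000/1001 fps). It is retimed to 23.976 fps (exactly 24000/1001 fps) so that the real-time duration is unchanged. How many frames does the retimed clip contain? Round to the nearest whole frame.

Frames at target rate = 258983 × (24000/1001) / (60000/1001) = 517966/5 ≈ 103593.200.
Nearest whole frame: 103593.

103593 frames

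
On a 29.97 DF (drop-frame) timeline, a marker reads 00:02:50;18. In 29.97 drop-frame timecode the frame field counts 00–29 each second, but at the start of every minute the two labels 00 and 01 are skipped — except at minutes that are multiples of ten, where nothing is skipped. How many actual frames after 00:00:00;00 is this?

As if non-drop at 30 labels/s: (0 × 3600 + 2 × 60 + 50) × 30 + 18 = 5118.
Minute boundaries passed: 2; those not divisible by 10: 2 − 0 = 2; dropped labels = 2 × 2 = 4.
Actual frame index = 5118 − 4 = 5114.

5114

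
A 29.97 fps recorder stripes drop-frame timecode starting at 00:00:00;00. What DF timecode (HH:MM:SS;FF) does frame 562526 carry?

05:12:49;18

Ten DF minutes hold 17982 frames, so frame 562526 lies in block 31 (frames 557442–575423) with 5084 frames into that block.
The block's first minute is 1800 frames and the rest 1798 each; 5084 frames reaches minute 2, so 31 × 18 + 2 × 2 = 562 labels have been skipped so far.
Adding those back, label number 562526 + 562 = 563088 at 30 labels/s is 18769 s + 18 f = 5 h 12 min 49 s frame 18, i.e. 05:12:49;18.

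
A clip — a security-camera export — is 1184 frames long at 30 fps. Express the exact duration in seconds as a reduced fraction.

Running time = 1184 ÷ (30) = 1184 × 1/30 = 592/15 s.

592/15 seconds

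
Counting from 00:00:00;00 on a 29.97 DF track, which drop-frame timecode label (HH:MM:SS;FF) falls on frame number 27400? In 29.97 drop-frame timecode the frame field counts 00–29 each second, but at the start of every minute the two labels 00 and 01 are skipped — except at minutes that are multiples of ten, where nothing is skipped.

Each 10-minute DF block holds 10 × 60 × 30 − 9 × 2 = 17982 frames. 27400 ÷ 17982 → 1 full block, remainder 9418.
Within the partial block the first minute is 1800 frames and each further minute 1798, so 5 further minute boundaries passed. Total skipped labels = 18 × 1 + 2 × 5 = 28.
Non-drop label index = 27400 + 28 = 27428; at 30 labels/s that is 00:15:14:08, i.e. DF 00:15:14;08.

00:15:14;08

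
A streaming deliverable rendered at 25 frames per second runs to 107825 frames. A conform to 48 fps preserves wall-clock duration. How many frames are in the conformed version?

Target frames = source frames × (target rate / source rate) = 107825 × (48)/(25) = 107825 × 48/25 = 207024.

207024 frames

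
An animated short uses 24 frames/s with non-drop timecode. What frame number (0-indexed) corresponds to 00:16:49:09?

Total seconds to the label: (0 × 3600 + 16 × 60 + 49) = 1009.
Frame index = 1009 × 24 + 9 = 24225.

24225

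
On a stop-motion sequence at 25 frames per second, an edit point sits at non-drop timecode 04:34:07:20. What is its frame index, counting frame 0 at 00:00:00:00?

411195

Total seconds to the label: (4 × 3600 + 34 × 60 + 7) = 16447.
Frame index = 16447 × 25 + 20 = 411195.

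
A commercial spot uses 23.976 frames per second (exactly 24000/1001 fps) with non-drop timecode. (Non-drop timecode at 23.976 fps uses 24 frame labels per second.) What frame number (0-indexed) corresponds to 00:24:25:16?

Total seconds to the label: (0 × 3600 + 24 × 60 + 25) = 1465.
Frame index = 1465 × 24 + 16 = 35176.

35176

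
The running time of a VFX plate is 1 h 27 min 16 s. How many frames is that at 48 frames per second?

1 h 27 min 16 s = 5236 s.
Frames = 5236 × 48 = 251328.

251328 frames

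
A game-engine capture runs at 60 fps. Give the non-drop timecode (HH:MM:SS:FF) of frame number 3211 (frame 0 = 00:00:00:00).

3211 ÷ 60 = 53 full seconds, remainder 31 frames.
53 s = 0 h 0 min 53 s.
Timecode: 00:00:53:31.

00:00:53:31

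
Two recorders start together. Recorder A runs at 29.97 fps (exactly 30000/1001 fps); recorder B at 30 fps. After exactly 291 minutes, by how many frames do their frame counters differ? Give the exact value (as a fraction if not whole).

291 min = 17460 s.
A emits 30000/1001 × 17460 = 523800000/1001 frames; B emits 30 × 17460 = 523800.
Difference = 523800/1001 frames (≈ 523.2767); B is ahead of A.

523800/1001 frames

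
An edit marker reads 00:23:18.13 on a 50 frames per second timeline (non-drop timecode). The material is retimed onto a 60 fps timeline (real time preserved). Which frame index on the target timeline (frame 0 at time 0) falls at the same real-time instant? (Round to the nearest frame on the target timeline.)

Source frame index: (0×3600 + 23×60 + 18) × 50 + 13 = 69913.
Real time: 69913 / (50) = 69913/50 s.
Target frame: (69913/50) × (60) = 419478/5 ≈ 83895.600 → 83896.

frame 83896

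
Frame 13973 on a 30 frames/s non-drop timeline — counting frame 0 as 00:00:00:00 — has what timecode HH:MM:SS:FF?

13973 ÷ 30 = 465 full seconds, remainder 23 frames.
465 s = 0 h 7 min 45 s.
Timecode: 00:07:45:23.

00:07:45:23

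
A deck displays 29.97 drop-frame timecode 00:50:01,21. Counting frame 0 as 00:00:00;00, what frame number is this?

Complete 10-minute blocks: 5, each 17982 frames → 89910.
Remaining 0 whole minutes in the current block: 0 frames.
Within the current minute: 1 × 30 + 21 = 51. Total = 89910 + 0 + 51 = 89961.

89961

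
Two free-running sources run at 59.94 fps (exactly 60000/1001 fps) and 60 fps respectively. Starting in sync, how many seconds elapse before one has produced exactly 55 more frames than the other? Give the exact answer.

11011/12 seconds

The gap grows by |60 − 60000/1001| = 60/1001 frames per second.
Time for a 55-frame gap: 55 ÷ (60/1001) = 11011/12 s.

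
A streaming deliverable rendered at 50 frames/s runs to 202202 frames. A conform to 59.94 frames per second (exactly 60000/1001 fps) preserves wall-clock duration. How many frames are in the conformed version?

Target frames = source frames × (target rate / source rate) = 202202 × (60000/1001)/(50) = 202202 × 1200/1001 = 242400.

242400 frames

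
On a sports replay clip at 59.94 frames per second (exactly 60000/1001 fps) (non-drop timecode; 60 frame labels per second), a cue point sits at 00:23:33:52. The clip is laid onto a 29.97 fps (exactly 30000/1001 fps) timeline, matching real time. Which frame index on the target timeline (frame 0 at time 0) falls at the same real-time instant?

Source frame index: (0×3600 + 23×60 + 33) × 60 + 52 = 84832.
Real time: 84832 / (60000/1001) = 2653651/1875 s.
Target frame: (2653651/1875) × (30000/1001) = 42416.

frame 42416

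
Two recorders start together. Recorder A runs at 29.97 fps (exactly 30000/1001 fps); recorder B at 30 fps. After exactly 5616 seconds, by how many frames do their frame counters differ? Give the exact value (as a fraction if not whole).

A emits 30000/1001 × 5616 = 12960000/77 frames; B emits 30 × 5616 = 168480.
Difference = 12960/77 frames (≈ 168.3117); B is ahead of A.

12960/77 frames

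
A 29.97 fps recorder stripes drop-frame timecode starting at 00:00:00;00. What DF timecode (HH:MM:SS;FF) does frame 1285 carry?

Each 10-minute DF block holds 10 × 60 × 30 − 9 × 2 = 17982 frames. 1285 ÷ 17982 → 0 full blocks, remainder 1285.
Within the partial block the first minute is 1800 frames and each further minute 1798, so 0 further minute boundaries passed. Total skipped labels = 18 × 0 + 2 × 0 = 0.
Non-drop label index = 1285 + 0 = 1285; at 30 labels/s that is 00:00:42:25, i.e. DF 00:00:42;25.

00:00:42;25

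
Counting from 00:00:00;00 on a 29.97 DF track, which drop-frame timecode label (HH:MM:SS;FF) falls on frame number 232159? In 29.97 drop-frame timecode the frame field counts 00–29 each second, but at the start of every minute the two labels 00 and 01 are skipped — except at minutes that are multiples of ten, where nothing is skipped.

Each 10-minute DF block holds 10 × 60 × 30 − 9 × 2 = 17982 frames. 232159 ÷ 17982 → 12 full blocks, remainder 16375.
Within the partial block the first minute is 1800 frames and each further minute 1798, so 9 further minute boundaries passed. Total skipped labels = 18 × 12 + 2 × 9 = 234.
Non-drop label index = 232159 + 234 = 232393; at 30 labels/s that is 02:09:06:13, i.e. DF 02:09:06;13.

02:09:06;13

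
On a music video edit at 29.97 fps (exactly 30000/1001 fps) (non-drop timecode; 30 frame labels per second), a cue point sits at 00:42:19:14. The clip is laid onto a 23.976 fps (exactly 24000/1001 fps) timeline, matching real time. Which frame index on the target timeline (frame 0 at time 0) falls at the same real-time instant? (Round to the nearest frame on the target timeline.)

Source frame index: (0×3600 + 42×60 + 19) × 30 + 14 = 76184.
Real time: 76184 / (30000/1001) = 9532523/3750 s.
Target frame: (9532523/3750) × (24000/1001) = 304736/5 ≈ 60947.200 → 60947.

frame 60947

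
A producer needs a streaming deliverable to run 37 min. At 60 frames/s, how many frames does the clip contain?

37 min = 2220 s.
Frames = 2220 × 60 = 133200.

133200 frames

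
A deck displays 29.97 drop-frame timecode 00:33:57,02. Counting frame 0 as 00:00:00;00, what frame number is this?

61052

Complete 10-minute blocks: 3, each 17982 frames → 53946.
Remaining 3 whole minutes in the current block: 1800 + 2 × 1798 = 5396 frames.
Within the current minute: 57 × 30 + 2 − 2 = 1710 (labels ;00/;01 skipped at this minute). Total = 53946 + 5396 + 1710 = 61052.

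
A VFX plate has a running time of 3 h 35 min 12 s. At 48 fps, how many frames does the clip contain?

3 h 35 min 12 s = 12912 s.
Frames = 12912 × 48 = 619776.

619776 frames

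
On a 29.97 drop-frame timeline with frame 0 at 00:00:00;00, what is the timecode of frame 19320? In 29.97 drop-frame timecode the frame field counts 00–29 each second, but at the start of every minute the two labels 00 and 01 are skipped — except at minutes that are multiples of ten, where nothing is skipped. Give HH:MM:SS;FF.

Ten DF minutes hold 17982 frames, so frame 19320 lies in block 1 (frames 17982–35963) with 1338 frames into that block.
The block's first minute is 1800 frames and the rest 1798 each; 1338 frames reaches minute 0, so 1 × 18 + 0 × 2 = 18 labels have been skipped so far.
Adding those back, label number 19320 + 18 = 19338 at 30 labels/s is 644 s + 18 f = 0 h 10 min 44 s frame 18, i.e. 00:10:44;18.

00:10:44;18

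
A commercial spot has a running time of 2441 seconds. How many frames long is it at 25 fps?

Frames = 2441 × 25 = 61025.

61025 frames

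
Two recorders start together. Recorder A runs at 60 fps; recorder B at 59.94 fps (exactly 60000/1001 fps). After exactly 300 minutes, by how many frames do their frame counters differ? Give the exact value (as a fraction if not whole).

1080000/1001 frames

300 min = 18000 s.
A emits 60 × 18000 = 1080000 frames; B emits 60000/1001 × 18000 = 1080000000/1001.
Difference = 1080000/1001 frames (≈ 1078.9211); B is behind A.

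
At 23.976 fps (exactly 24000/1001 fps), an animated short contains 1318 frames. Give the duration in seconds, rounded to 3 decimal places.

Running time = 1318 × 1001/24000 = 659659/12000 s ≈ 54.972 s.

54.972 seconds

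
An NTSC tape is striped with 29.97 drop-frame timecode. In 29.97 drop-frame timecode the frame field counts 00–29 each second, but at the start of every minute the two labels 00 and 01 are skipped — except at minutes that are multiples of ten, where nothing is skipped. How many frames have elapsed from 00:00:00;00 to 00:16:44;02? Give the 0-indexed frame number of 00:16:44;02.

30092

Complete 10-minute blocks: 1, each 17982 frames → 17982.
Remaining 6 whole minutes in the current block: 1800 + 5 × 1798 = 10790 frames.
Within the current minute: 44 × 30 + 2 − 2 = 1320 (labels ;00/;01 skipped at this minute). Total = 17982 + 10790 + 1320 = 30092.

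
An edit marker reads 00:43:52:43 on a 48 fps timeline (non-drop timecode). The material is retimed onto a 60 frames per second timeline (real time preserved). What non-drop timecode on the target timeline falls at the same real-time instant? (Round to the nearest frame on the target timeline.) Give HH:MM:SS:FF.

Source frame index: (0×3600 + 43×60 + 52) × 48 + 43 = 126379.
Real time: 126379 / (48) = 126379/48 s.
Target frame: (126379/48) × (60) = 631895/4 ≈ 157973.750 → 157974.
At 60 labels/s: frame 157974 → 00:43:52:54.

00:43:52:54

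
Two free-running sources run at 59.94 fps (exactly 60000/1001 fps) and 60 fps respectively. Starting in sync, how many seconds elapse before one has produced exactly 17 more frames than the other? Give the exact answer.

The gap grows by |60 − 60000/1001| = 60/1001 frames per second.
Time for a 17-frame gap: 17 ÷ (60/1001) = 17017/60 s.

17017/60 seconds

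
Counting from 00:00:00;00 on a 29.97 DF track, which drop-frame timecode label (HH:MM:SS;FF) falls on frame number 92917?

Ten DF minutes hold 17982 frames, so frame 92917 lies in block 5 (frames 89910–107891) with 3007 frames into that block.
The block's first minute is 1800 frames and the rest 1798 each; 3007 frames reaches minute 1, so 5 × 18 + 1 × 2 = 92 labels have been skipped so far.
Adding those back, label number 92917 + 92 = 93009 at 30 labels/s is 3100 s + 9 f = 0 h 51 min 40 s frame 9, i.e. 00:51:40;09.

00:51:40;09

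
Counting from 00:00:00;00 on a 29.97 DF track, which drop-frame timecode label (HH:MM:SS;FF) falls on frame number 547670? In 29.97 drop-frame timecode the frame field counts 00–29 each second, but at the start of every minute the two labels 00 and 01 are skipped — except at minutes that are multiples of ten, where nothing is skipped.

05:04:33;28

Each 10-minute DF block holds 10 × 60 × 30 − 9 × 2 = 17982 frames. 547670 ÷ 17982 → 30 full blocks, remainder 8210.
Within the partial block the first minute is 1800 frames and each further minute 1798, so 4 further minute boundaries passed. Total skipped labels = 18 × 30 + 2 × 4 = 548.
Non-drop label index = 547670 + 548 = 548218; at 30 labels/s that is 05:04:33:28, i.e. DF 05:04:33;28.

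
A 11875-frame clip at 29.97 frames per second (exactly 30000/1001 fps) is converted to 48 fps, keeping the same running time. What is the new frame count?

Target frames = source frames × (target rate / source rate) = 11875 × (48)/(30000/1001) = 11875 × 1001/625 = 19019.

19019 frames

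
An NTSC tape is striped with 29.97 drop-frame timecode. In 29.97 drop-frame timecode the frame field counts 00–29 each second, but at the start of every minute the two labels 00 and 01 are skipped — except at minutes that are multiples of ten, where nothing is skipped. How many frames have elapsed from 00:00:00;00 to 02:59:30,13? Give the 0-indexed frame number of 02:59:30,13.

As if non-drop at 30 labels/s: (2 × 3600 + 59 × 60 + 30) × 30 + 13 = 323113.
Minute boundaries passed: 179; those not divisible by 10: 179 − 17 = 162; dropped labels = 2 × 162 = 324.
Actual frame index = 323113 − 324 = 322789.

322789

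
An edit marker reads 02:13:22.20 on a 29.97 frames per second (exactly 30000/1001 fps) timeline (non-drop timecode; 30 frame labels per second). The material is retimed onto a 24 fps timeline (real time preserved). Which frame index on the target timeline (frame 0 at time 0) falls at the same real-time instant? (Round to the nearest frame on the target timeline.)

frame 192256

Source frame index: (2×3600 + 13×60 + 22) × 30 + 20 = 240080.
Real time: 240080 / (30000/1001) = 3004001/375 s.
Target frame: (3004001/375) × (24) = 24032008/125 ≈ 192256.064 → 192256.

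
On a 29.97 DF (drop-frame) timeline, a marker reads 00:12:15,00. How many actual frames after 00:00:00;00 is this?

Complete 10-minute blocks: 1, each 17982 frames → 17982.
Remaining 2 whole minutes in the current block: 1800 + 1 × 1798 = 3598 frames.
Within the current minute: 15 × 30 + 0 − 2 = 448 (labels ;00/;01 skipped at this minute). Total = 17982 + 3598 + 448 = 22028.

22028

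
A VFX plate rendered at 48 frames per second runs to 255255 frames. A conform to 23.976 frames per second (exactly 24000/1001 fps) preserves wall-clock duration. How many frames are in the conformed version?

127500 frames

Target frames = source frames × (target rate / source rate) = 255255 × (24000/1001)/(48) = 255255 × 500/1001 = 127500.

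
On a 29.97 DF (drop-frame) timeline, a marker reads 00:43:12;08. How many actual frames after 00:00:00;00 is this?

77690

Complete 10-minute blocks: 4, each 17982 frames → 71928.
Remaining 3 whole minutes in the current block: 1800 + 2 × 1798 = 5396 frames.
Within the current minute: 12 × 30 + 8 − 2 = 366 (labels ;00/;01 skipped at this minute). Total = 71928 + 5396 + 366 = 77690.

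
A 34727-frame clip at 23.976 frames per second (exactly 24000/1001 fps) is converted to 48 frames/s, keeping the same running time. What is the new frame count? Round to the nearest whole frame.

Frames at target rate = 34727 × (48) / (24000/1001) = 34761727/500 ≈ 69523.454.
Nearest whole frame: 69523.

69523 frames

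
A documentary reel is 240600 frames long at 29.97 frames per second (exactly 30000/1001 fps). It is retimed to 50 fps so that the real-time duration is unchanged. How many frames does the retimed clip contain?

Target frames = source frames × (target rate / source rate) = 240600 × (50)/(30000/1001) = 240600 × 1001/600 = 401401.

401401 frames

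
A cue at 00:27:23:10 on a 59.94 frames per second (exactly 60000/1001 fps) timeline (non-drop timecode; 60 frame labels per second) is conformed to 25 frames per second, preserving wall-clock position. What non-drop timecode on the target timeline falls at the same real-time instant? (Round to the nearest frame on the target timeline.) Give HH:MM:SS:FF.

00:27:24:20

Source frame index: (0×3600 + 27×60 + 23) × 60 + 10 = 98590.
Real time: 98590 / (60000/1001) = 9868859/6000 s.
Target frame: (9868859/6000) × (25) = 9868859/240 ≈ 41120.246 → 41120.
At 25 labels/s: frame 41120 → 00:27:24:20.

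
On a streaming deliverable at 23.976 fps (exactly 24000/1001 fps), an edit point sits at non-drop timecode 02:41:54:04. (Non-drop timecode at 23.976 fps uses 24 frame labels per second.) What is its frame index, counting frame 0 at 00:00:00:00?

Total seconds to the label: (2 × 3600 + 41 × 60 + 54) = 9714.
Frame index = 9714 × 24 + 4 = 233140.

233140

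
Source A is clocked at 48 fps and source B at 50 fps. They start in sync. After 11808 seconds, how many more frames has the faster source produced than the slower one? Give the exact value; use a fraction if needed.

A emits 48 × 11808 = 566784 frames; B emits 50 × 11808 = 590400.
Difference = 23616 frames; B is ahead of A.

23616 frames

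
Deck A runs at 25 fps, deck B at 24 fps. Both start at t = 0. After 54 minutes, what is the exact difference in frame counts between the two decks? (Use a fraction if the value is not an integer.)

54 min = 3240 s.
A emits 25 × 3240 = 81000 frames; B emits 24 × 3240 = 77760.
Difference = 3240 frames; B is behind A.

3240 frames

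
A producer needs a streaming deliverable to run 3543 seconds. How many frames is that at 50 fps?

177150 frames

Frames = 3543 × 50 = 177150.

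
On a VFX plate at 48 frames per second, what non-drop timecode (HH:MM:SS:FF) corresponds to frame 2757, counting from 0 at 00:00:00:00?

00:00:57:21

2757 ÷ 48 = 57 full seconds, remainder 21 frames.
57 s = 0 h 0 min 57 s.
Timecode: 00:00:57:21.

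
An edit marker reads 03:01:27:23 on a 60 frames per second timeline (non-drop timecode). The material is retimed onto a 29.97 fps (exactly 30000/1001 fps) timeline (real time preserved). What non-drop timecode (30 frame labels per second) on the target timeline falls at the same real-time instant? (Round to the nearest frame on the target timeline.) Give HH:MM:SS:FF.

Source frame index: (3×3600 + 1×60 + 27) × 60 + 23 = 653243.
Real time: 653243 / (60) = 653243/60 s.
Target frame: (653243/60) × (30000/1001) = 326621500/1001 ≈ 326295.205 → 326295.
At 30 labels/s: frame 326295 → 03:01:16:15.

03:01:16:15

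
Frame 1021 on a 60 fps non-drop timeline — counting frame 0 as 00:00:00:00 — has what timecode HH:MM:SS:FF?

1021 ÷ 60 = 17 full seconds, remainder 1 frame.
17 s = 0 h 0 min 17 s.
Timecode: 00:00:17:01.

00:00:17:01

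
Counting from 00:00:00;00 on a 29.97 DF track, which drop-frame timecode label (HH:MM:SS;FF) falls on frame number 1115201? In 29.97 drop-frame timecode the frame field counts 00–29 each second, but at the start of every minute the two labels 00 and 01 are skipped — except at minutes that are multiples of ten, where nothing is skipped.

Ten DF minutes hold 17982 frames, so frame 1115201 lies in block 62 (frames 1114884–1132865) with 317 frames into that block.
The block's first minute is 1800 frames and the rest 1798 each; 317 frames reaches minute 0, so 62 × 18 + 0 × 2 = 1116 labels have been skipped so far.
Adding those back, label number 1115201 + 1116 = 1116317 at 30 labels/s is 37210 s + 17 f = 10 h 20 min 10 s frame 17, i.e. 10:20:10;17.

10:20:10;17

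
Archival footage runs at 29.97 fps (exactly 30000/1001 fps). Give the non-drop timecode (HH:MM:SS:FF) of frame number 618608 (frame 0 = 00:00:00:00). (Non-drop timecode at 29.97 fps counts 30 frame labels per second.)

05:43:40:08

618608 ÷ 30 = 20620 full seconds, remainder 8 frames.
20620 s = 5 h 43 min 40 s.
Timecode: 05:43:40:08.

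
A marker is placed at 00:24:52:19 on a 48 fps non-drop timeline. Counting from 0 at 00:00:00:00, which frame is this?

71635

Total seconds to the label: (0 × 3600 + 24 × 60 + 52) = 1492.
Frame index = 1492 × 48 + 19 = 71635.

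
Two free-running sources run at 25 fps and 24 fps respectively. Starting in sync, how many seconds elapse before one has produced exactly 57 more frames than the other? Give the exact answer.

57 seconds

The gap grows by |24 − 25| = 1 frame per second.
Time for a 57-frame gap: 57 ÷ (1) = 57 s.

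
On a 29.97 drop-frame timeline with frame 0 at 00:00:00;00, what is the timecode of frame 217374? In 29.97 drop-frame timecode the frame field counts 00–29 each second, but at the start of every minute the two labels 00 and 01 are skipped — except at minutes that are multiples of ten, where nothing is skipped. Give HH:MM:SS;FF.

Ten DF minutes hold 17982 frames, so frame 217374 lies in block 12 (frames 215784–233765) with 1590 frames into that block.
The block's first minute is 1800 frames and the rest 1798 each; 1590 frames reaches minute 0, so 12 × 18 + 0 × 2 = 216 labels have been skipped so far.
Adding those back, label number 217374 + 216 = 217590 at 30 labels/s is 7253 s + 0 f = 2 h 0 min 53 s frame 0, i.e. 02:00:53;00.

02:00:53;00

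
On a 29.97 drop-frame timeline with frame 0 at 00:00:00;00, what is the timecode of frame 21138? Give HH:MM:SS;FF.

Ten DF minutes hold 17982 frames, so frame 21138 lies in block 1 (frames 17982–35963) with 3156 frames into that block.
The block's first minute is 1800 frames and the rest 1798 each; 3156 frames reaches minute 1, so 1 × 18 + 1 × 2 = 20 labels have been skipped so far.
Adding those back, label number 21138 + 20 = 21158 at 30 labels/s is 705 s + 8 f = 0 h 11 min 45 s frame 8, i.e. 00:11:45;08.

00:11:45;08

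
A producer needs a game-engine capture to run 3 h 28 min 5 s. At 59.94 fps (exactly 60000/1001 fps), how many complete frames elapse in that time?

748351 frames

3 h 28 min 5 s = 12485 s.
Frames = 12485 × 60000/1001 = 68100000/91 ≈ 748351.6484.
Complete frames: 748351.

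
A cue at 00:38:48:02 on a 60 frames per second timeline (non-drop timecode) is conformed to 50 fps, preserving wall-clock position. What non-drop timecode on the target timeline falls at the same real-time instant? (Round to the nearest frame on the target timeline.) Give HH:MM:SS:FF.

00:38:48:02

Source frame index: (0×3600 + 38×60 + 48) × 60 + 2 = 139682.
Real time: 139682 / (60) = 69841/30 s.
Target frame: (69841/30) × (50) = 349205/3 ≈ 116401.667 → 116402.
At 50 labels/s: frame 116402 → 00:38:48:02.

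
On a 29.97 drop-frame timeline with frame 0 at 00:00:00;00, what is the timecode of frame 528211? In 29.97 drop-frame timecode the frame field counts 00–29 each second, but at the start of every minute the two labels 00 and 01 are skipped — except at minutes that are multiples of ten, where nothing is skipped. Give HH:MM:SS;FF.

04:53:44;19

Ten DF minutes hold 17982 frames, so frame 528211 lies in block 29 (frames 521478–539459) with 6733 frames into that block.
The block's first minute is 1800 frames and the rest 1798 each; 6733 frames reaches minute 3, so 29 × 18 + 3 × 2 = 528 labels have been skipped so far.
Adding those back, label number 528211 + 528 = 528739 at 30 labels/s is 17624 s + 19 f = 4 h 53 min 44 s frame 19, i.e. 04:53:44;19.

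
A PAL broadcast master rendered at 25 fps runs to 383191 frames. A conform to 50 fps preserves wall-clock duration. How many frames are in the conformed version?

766382 frames

Frames at target rate = 383191 × (50) / (25) = 766382.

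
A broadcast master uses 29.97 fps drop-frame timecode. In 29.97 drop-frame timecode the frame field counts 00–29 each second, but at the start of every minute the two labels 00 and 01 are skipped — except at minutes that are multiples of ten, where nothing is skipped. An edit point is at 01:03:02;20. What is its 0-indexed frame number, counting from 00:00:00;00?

As if non-drop at 30 labels/s: (1 × 3600 + 3 × 60 + 2) × 30 + 20 = 113480.
Minute boundaries passed: 63; those not divisible by 10: 63 − 6 = 57; dropped labels = 2 × 57 = 114.
Actual frame index = 113480 − 114 = 113366.

113366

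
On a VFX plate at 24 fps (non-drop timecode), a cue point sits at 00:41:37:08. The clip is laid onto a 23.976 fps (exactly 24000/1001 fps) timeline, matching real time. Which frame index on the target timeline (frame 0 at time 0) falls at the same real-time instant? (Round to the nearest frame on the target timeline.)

Source frame index: (0×3600 + 41×60 + 37) × 24 + 8 = 59936.
Real time: 59936 / (24) = 7492/3 s.
Target frame: (7492/3) × (24000/1001) = 59936000/1001 ≈ 59876.124 → 59876.

frame 59876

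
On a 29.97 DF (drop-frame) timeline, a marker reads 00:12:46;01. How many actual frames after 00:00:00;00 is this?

22959

As if non-drop at 30 labels/s: (0 × 3600 + 12 × 60 + 46) × 30 + 1 = 22981.
Minute boundaries passed: 12; those not divisible by 10: 12 − 1 = 11; dropped labels = 2 × 11 = 22.
Actual frame index = 22981 − 22 = 22959.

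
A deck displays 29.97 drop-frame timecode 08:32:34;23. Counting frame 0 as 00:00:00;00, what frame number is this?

Complete 10-minute blocks: 51, each 17982 frames → 917082.
Remaining 2 whole minutes in the current block: 1800 + 1 × 1798 = 3598 frames.
Within the current minute: 34 × 30 + 23 − 2 = 1041 (labels ;00/;01 skipped at this minute). Total = 917082 + 3598 + 1041 = 921721.

921721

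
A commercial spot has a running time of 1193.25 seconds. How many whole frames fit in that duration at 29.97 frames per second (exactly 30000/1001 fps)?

35761 frames

Frames = 1193.25 × 30000/1001 = 35797500/1001 ≈ 35761.7383.
Complete frames: 35761.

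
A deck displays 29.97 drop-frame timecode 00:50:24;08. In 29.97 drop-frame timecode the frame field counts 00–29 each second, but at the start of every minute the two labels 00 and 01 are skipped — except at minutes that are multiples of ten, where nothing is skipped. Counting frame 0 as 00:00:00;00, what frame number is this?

As if non-drop at 30 labels/s: (0 × 3600 + 50 × 60 + 24) × 30 + 8 = 90728.
Minute boundaries passed: 50; those not divisible by 10: 50 − 5 = 45; dropped labels = 2 × 45 = 90.
Actual frame index = 90728 − 90 = 90638.

90638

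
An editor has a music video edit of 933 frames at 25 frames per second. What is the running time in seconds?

37.32 seconds

Running time = 933 / (25) = 37.32 s.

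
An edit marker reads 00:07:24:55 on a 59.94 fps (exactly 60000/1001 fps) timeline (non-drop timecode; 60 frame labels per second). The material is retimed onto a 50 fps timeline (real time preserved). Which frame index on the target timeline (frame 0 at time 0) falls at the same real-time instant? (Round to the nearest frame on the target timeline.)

Source frame index: (0×3600 + 7×60 + 24) × 60 + 55 = 26695.
Real time: 26695 / (60000/1001) = 5344339/12000 s.
Target frame: (5344339/12000) × (50) = 5344339/240 ≈ 22268.079 → 22268.

frame 22268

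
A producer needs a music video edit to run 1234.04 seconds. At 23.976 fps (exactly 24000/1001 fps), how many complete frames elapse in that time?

Frames = 1234.04 × 24000/1001 = 29616960/1001 ≈ 29587.3726.
Complete frames: 29587.

29587 frames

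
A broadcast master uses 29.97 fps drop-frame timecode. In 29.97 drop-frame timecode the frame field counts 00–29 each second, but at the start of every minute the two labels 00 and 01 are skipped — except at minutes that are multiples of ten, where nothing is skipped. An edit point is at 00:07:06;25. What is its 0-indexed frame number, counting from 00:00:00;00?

12791

Complete 10-minute blocks: 0, each 17982 frames → 0.
Remaining 7 whole minutes in the current block: 1800 + 6 × 1798 = 12588 frames.
Within the current minute: 6 × 30 + 25 − 2 = 203 (labels ;00/;01 skipped at this minute). Total = 0 + 12588 + 203 = 12791.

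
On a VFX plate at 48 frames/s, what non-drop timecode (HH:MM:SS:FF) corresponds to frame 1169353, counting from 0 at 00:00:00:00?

06:46:01:25

1169353 ÷ 48 = 24361 full seconds, remainder 25 frames.
24361 s = 6 h 46 min 1 s.
Timecode: 06:46:01:25.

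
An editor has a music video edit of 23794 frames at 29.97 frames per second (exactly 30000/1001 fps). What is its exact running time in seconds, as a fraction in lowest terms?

Running time = 23794 ÷ (30000/1001) = 23794 × 1001/30000 = 11908897/15000 s.

11908897/15000 seconds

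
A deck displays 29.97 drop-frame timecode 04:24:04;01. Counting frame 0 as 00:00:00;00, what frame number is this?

As if non-drop at 30 labels/s: (4 × 3600 + 24 × 60 + 4) × 30 + 1 = 475321.
Minute boundaries passed: 264; those not divisible by 10: 264 − 26 = 238; dropped labels = 2 × 238 = 476.
Actual frame index = 475321 − 476 = 474845.

474845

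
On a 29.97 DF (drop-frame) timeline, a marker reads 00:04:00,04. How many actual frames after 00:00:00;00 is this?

7196

As if non-drop at 30 labels/s: (0 × 3600 + 4 × 60 + 0) × 30 + 4 = 7204.
Minute boundaries passed: 4; those not divisible by 10: 4 − 0 = 4; dropped labels = 2 × 4 = 8.
Actual frame index = 7204 − 8 = 7196.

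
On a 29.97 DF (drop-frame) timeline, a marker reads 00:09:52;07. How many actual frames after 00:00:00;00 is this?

17749

Complete 10-minute blocks: 0, each 17982 frames → 0.
Remaining 9 whole minutes in the current block: 1800 + 8 × 1798 = 16184 frames.
Within the current minute: 52 × 30 + 7 − 2 = 1565 (labels ;00/;01 skipped at this minute). Total = 0 + 16184 + 1565 = 17749.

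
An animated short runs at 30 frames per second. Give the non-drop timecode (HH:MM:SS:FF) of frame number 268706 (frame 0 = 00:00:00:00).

02:29:16:26

268706 ÷ 30 = 8956 full seconds, remainder 26 frames.
8956 s = 2 h 29 min 16 s.
Timecode: 02:29:16:26.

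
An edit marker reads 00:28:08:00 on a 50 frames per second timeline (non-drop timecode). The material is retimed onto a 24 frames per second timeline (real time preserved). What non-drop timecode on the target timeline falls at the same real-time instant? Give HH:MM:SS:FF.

Source frame index: (0×3600 + 28×60 + 8) × 50 + 0 = 84400.
Real time: 84400 / (50) = 1688 s.
Target frame: (1688) × (24) = 40512.
At 24 labels/s: frame 40512 → 00:28:08:00.

00:28:08:00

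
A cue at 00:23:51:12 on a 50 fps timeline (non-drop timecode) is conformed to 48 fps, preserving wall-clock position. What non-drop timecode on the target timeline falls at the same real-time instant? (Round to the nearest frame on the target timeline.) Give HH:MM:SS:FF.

00:23:51:12

Source frame index: (0×3600 + 23×60 + 51) × 50 + 12 = 71562.
Real time: 71562 / (50) = 35781/25 s.
Target frame: (35781/25) × (48) = 1717488/25 ≈ 68699.520 → 68700.
At 48 labels/s: frame 68700 → 00:23:51:12.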